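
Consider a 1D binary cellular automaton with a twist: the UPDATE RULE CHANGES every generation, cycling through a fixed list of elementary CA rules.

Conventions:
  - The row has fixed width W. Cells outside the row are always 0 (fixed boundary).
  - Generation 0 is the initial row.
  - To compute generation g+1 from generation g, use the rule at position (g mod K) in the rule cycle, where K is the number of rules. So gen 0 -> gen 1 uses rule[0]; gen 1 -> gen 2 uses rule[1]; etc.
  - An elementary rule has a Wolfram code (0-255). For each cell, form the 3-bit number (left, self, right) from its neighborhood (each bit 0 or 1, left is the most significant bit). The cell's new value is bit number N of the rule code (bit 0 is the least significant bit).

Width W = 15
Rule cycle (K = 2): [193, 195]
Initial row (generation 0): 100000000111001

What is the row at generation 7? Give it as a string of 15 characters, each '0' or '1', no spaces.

Answer: 011111000000110

Derivation:
Gen 0: 100000000111001
Gen 1 (rule 193): 001111110011000
Gen 2 (rule 195): 110111110101011
Gen 3 (rule 193): 010011110000001
Gen 4 (rule 195): 100101110111110
Gen 5 (rule 193): 000000110011110
Gen 6 (rule 195): 111111010101110
Gen 7 (rule 193): 011111000000110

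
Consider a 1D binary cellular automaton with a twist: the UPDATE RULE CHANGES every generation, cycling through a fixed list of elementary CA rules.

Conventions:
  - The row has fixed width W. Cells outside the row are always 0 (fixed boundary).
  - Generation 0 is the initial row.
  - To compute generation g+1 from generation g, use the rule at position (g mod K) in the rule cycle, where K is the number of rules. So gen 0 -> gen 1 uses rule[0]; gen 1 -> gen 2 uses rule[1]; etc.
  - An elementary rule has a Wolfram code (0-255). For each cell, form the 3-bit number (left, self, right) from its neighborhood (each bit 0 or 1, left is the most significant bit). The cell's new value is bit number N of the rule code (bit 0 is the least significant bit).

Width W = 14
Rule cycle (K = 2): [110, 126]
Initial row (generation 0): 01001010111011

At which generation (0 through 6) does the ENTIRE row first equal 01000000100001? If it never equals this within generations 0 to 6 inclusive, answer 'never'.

Gen 0: 01001010111011
Gen 1 (rule 110): 11011111101111
Gen 2 (rule 126): 11110000111001
Gen 3 (rule 110): 10010001101011
Gen 4 (rule 126): 11111011111111
Gen 5 (rule 110): 10001110000001
Gen 6 (rule 126): 11011011000011

Answer: never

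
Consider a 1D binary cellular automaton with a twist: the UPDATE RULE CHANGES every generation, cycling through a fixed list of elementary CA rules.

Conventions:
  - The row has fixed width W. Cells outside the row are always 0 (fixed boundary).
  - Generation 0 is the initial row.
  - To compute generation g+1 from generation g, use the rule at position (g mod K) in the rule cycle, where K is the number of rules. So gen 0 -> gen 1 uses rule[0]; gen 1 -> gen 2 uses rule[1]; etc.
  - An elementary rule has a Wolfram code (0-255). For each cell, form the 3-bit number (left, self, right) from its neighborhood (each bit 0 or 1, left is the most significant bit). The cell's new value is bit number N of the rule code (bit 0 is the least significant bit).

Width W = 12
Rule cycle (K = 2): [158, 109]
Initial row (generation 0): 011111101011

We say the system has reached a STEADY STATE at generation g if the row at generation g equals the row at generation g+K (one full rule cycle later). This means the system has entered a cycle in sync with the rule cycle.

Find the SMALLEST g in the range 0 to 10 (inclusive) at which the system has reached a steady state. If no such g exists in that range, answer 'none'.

Answer: none

Derivation:
Gen 0: 011111101011
Gen 1 (rule 158): 111111001010
Gen 2 (rule 109): 100001001110
Gen 3 (rule 158): 110011111101
Gen 4 (rule 109): 110010000111
Gen 5 (rule 158): 101111001110
Gen 6 (rule 109): 111001001010
Gen 7 (rule 158): 110111111011
Gen 8 (rule 109): 111100001111
Gen 9 (rule 158): 111010011110
Gen 10 (rule 109): 101110010010
Gen 11 (rule 158): 101101111111
Gen 12 (rule 109): 111111000001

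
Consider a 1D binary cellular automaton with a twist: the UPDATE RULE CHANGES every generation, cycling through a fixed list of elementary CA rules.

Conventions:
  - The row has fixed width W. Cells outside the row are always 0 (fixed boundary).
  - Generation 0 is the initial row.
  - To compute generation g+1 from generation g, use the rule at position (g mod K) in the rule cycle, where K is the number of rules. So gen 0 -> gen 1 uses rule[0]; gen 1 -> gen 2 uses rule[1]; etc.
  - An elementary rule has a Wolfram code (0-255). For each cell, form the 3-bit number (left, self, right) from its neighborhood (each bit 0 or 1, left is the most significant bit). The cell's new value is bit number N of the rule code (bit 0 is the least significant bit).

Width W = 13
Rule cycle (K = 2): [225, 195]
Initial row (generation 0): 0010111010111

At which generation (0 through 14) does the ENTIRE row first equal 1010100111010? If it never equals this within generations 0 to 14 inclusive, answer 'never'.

Answer: never

Derivation:
Gen 0: 0010111010111
Gen 1 (rule 225): 1001011101011
Gen 2 (rule 195): 0010001100001
Gen 3 (rule 225): 1000100101100
Gen 4 (rule 195): 0011001000101
Gen 5 (rule 225): 1001000010010
Gen 6 (rule 195): 0010011100100
Gen 7 (rule 225): 1000001100001
Gen 8 (rule 195): 0011110101110
Gen 9 (rule 225): 1001111010110
Gen 10 (rule 195): 0010111000010
Gen 11 (rule 225): 1001011011000
Gen 12 (rule 195): 0010001001011
Gen 13 (rule 225): 1000100000101
Gen 14 (rule 195): 0011001111000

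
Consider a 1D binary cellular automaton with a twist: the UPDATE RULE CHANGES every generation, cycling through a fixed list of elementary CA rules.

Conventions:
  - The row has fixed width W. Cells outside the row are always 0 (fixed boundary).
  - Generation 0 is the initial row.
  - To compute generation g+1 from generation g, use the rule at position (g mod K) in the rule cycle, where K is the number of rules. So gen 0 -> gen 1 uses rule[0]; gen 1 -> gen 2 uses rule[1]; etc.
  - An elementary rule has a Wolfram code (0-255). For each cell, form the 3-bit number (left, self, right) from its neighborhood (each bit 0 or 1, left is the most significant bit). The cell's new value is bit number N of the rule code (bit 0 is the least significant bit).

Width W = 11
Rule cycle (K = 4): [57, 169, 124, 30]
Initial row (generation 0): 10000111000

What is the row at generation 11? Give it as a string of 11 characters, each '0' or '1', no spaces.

Answer: 01111111000

Derivation:
Gen 0: 10000111000
Gen 1 (rule 57): 01110100111
Gen 2 (rule 169): 01101000110
Gen 3 (rule 124): 01111100111
Gen 4 (rule 30): 11000011100
Gen 5 (rule 57): 10111010011
Gen 6 (rule 169): 01110100010
Gen 7 (rule 124): 01011110011
Gen 8 (rule 30): 11010001110
Gen 9 (rule 57): 10101101001
Gen 10 (rule 169): 01011010000
Gen 11 (rule 124): 01111111000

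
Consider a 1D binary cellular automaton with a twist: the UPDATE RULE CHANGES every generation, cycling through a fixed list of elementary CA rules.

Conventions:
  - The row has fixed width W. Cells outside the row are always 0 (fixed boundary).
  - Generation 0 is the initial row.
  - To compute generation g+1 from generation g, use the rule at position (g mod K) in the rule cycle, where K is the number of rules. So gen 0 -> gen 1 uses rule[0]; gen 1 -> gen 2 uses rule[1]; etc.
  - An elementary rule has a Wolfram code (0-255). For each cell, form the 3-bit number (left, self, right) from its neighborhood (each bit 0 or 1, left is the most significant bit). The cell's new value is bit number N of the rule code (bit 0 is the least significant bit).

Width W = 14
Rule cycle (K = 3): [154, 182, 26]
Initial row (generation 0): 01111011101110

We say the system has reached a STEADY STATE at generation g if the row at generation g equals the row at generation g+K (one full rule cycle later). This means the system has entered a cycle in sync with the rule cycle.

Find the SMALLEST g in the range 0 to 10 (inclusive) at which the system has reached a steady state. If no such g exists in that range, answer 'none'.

Answer: 6

Derivation:
Gen 0: 01111011101110
Gen 1 (rule 154): 11110011001101
Gen 2 (rule 182): 01101100110011
Gen 3 (rule 26): 11001011101110
Gen 4 (rule 154): 10110011001101
Gen 5 (rule 182): 11001100110011
Gen 6 (rule 26): 10111011101110
Gen 7 (rule 154): 00110011001101
Gen 8 (rule 182): 01001100110011
Gen 9 (rule 26): 10111011101110
Gen 10 (rule 154): 00110011001101
Gen 11 (rule 182): 01001100110011
Gen 12 (rule 26): 10111011101110
Gen 13 (rule 154): 00110011001101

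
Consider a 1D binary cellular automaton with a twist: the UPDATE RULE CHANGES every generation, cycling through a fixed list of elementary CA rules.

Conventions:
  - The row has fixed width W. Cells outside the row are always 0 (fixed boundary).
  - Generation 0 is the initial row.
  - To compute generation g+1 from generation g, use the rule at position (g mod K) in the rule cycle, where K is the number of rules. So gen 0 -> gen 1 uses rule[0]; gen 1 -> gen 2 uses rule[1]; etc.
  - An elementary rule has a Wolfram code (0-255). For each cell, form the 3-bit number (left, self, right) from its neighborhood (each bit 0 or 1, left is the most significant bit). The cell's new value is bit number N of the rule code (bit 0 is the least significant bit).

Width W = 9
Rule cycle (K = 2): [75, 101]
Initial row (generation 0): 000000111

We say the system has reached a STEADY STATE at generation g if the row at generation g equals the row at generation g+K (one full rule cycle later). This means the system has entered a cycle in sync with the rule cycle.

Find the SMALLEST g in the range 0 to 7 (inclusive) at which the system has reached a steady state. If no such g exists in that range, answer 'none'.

Answer: 0

Derivation:
Gen 0: 000000111
Gen 1 (rule 75): 111111101
Gen 2 (rule 101): 000000111
Gen 3 (rule 75): 111111101
Gen 4 (rule 101): 000000111
Gen 5 (rule 75): 111111101
Gen 6 (rule 101): 000000111
Gen 7 (rule 75): 111111101
Gen 8 (rule 101): 000000111
Gen 9 (rule 75): 111111101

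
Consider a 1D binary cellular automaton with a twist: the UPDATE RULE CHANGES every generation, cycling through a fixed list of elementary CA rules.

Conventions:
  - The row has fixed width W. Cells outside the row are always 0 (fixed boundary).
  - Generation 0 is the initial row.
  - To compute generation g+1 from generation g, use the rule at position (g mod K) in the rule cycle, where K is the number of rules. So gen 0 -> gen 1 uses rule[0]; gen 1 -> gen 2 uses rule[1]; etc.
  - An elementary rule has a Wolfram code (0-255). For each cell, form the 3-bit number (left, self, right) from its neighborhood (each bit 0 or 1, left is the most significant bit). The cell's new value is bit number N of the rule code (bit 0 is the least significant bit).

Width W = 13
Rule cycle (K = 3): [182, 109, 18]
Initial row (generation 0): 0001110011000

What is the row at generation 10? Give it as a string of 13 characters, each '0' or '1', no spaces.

Gen 0: 0001110011000
Gen 1 (rule 182): 0010101100100
Gen 2 (rule 109): 1011111100101
Gen 3 (rule 18): 0000000011000
Gen 4 (rule 182): 0000000100100
Gen 5 (rule 109): 1111110100101
Gen 6 (rule 18): 0000000011000
Gen 7 (rule 182): 0000000100100
Gen 8 (rule 109): 1111110100101
Gen 9 (rule 18): 0000000011000
Gen 10 (rule 182): 0000000100100

Answer: 0000000100100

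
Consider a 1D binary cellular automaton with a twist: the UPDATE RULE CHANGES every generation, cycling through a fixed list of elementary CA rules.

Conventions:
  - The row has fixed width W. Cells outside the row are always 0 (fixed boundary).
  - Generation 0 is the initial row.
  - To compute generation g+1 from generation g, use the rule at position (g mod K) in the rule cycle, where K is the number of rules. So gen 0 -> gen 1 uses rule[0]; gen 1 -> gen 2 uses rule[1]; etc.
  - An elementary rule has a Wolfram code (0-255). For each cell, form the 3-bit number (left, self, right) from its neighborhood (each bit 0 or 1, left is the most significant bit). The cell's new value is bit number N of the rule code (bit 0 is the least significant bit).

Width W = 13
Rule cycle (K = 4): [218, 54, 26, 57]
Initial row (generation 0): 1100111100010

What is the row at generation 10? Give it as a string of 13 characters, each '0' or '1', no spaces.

Gen 0: 1100111100010
Gen 1 (rule 218): 1111111110101
Gen 2 (rule 54): 0000000001111
Gen 3 (rule 26): 0000000011000
Gen 4 (rule 57): 1111111010111
Gen 5 (rule 218): 1111111000111
Gen 6 (rule 54): 0000000101000
Gen 7 (rule 26): 0000001000100
Gen 8 (rule 57): 1111100110011
Gen 9 (rule 218): 1111111111111
Gen 10 (rule 54): 0000000000000

Answer: 0000000000000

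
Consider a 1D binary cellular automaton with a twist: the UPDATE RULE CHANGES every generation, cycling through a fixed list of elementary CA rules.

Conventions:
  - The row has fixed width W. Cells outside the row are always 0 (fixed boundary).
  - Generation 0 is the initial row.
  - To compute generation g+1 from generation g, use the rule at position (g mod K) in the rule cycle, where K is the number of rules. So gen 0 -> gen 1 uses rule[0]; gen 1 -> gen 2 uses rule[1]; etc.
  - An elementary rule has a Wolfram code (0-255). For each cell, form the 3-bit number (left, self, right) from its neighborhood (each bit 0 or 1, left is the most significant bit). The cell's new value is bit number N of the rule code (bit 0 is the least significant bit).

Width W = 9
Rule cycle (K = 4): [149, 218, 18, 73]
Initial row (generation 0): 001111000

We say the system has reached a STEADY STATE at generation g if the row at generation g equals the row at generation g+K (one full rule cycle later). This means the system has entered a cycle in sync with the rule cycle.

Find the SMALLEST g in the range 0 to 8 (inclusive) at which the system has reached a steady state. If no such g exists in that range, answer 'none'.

Answer: 3

Derivation:
Gen 0: 001111000
Gen 1 (rule 149): 100110111
Gen 2 (rule 218): 011110111
Gen 3 (rule 18): 100000000
Gen 4 (rule 73): 001111111
Gen 5 (rule 149): 100111110
Gen 6 (rule 218): 011111111
Gen 7 (rule 18): 100000000
Gen 8 (rule 73): 001111111
Gen 9 (rule 149): 100111110
Gen 10 (rule 218): 011111111
Gen 11 (rule 18): 100000000
Gen 12 (rule 73): 001111111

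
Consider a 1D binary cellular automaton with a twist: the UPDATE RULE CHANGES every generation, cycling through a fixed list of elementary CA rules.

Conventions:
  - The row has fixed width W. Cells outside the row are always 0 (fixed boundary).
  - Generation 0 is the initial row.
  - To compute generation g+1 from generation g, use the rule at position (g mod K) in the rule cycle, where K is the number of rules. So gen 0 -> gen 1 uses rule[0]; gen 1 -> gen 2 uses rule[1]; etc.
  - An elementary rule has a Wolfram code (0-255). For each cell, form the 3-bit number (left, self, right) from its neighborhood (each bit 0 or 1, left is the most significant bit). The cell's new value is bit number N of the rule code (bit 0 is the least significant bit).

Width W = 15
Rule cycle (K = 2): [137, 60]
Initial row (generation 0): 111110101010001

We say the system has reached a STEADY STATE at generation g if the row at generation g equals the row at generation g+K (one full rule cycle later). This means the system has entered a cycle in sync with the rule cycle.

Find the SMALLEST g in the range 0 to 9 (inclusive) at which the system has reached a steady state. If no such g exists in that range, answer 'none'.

Gen 0: 111110101010001
Gen 1 (rule 137): 111100000000100
Gen 2 (rule 60): 100010000000110
Gen 3 (rule 137): 001000111110100
Gen 4 (rule 60): 001100100001110
Gen 5 (rule 137): 101000001101100
Gen 6 (rule 60): 111100001011010
Gen 7 (rule 137): 111001100010000
Gen 8 (rule 60): 100101010011000
Gen 9 (rule 137): 000000000010011
Gen 10 (rule 60): 000000000011010
Gen 11 (rule 137): 111111111010000

Answer: none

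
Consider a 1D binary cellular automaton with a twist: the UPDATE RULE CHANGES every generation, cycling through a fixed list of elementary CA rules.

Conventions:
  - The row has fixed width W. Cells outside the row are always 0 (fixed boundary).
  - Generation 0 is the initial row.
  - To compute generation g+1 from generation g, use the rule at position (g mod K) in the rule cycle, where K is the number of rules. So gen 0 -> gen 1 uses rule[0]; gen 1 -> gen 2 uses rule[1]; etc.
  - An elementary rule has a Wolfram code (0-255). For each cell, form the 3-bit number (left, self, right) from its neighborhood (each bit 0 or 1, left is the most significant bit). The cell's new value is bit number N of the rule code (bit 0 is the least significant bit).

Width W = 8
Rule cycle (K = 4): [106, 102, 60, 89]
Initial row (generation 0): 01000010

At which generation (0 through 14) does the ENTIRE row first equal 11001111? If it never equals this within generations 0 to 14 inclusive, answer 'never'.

Gen 0: 01000010
Gen 1 (rule 106): 10000100
Gen 2 (rule 102): 10001100
Gen 3 (rule 60): 11001010
Gen 4 (rule 89): 11100001
Gen 5 (rule 106): 10100010
Gen 6 (rule 102): 11100110
Gen 7 (rule 60): 10010101
Gen 8 (rule 89): 01000000
Gen 9 (rule 106): 10000000
Gen 10 (rule 102): 10000000
Gen 11 (rule 60): 11000000
Gen 12 (rule 89): 11111111
Gen 13 (rule 106): 10000001
Gen 14 (rule 102): 10000011

Answer: never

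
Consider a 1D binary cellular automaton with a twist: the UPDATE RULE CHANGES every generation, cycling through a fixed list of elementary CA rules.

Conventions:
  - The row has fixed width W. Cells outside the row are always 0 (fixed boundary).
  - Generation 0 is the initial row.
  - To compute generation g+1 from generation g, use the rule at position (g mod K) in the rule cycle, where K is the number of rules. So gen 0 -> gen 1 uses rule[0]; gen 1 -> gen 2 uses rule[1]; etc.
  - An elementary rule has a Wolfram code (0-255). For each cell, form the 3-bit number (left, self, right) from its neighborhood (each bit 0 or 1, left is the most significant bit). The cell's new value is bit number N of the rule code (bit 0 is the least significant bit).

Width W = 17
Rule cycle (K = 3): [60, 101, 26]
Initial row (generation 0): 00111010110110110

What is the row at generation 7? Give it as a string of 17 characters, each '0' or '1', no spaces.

Gen 0: 00111010110110110
Gen 1 (rule 60): 00100111101101101
Gen 2 (rule 101): 10100000110110111
Gen 3 (rule 26): 00010001100100100
Gen 4 (rule 60): 00011001010110110
Gen 5 (rule 101): 11001001111011010
Gen 6 (rule 26): 10110111000010001
Gen 7 (rule 60): 11101100100011001

Answer: 11101100100011001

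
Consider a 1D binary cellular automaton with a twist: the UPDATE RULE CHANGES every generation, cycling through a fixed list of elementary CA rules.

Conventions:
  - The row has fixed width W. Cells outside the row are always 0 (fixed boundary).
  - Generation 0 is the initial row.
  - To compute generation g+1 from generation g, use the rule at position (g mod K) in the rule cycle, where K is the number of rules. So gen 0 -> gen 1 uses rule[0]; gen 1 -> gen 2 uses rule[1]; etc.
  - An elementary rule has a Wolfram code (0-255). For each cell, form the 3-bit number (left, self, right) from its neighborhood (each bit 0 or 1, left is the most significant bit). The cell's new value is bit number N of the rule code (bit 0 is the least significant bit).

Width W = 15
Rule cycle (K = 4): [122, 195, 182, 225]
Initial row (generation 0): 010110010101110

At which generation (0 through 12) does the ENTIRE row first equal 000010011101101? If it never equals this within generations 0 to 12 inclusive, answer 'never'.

Answer: never

Derivation:
Gen 0: 010110010101110
Gen 1 (rule 122): 101111101011011
Gen 2 (rule 195): 000111100001001
Gen 3 (rule 182): 001011010011111
Gen 4 (rule 225): 100101100001111
Gen 5 (rule 122): 011011110011001
Gen 6 (rule 195): 101001110101010
Gen 7 (rule 182): 111110101111111
Gen 8 (rule 225): 011111010111111
Gen 9 (rule 122): 110001101100001
Gen 10 (rule 195): 010110100101110
Gen 11 (rule 182): 111001111110101
Gen 12 (rule 225): 011000111111010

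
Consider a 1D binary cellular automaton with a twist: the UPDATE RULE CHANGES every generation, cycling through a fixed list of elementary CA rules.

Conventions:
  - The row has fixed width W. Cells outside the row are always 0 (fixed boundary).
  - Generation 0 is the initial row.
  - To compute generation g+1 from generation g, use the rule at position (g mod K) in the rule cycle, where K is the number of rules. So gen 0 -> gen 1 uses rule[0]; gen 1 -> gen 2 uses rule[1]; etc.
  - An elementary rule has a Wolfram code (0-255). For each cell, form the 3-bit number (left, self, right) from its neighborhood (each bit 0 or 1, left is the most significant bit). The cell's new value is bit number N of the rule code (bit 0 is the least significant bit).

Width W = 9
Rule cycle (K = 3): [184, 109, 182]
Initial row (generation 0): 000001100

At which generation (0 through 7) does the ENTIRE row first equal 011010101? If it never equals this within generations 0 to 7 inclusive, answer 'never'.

Gen 0: 000001100
Gen 1 (rule 184): 000001010
Gen 2 (rule 109): 111101110
Gen 3 (rule 182): 011010101
Gen 4 (rule 184): 010101010
Gen 5 (rule 109): 011111110
Gen 6 (rule 182): 101111101
Gen 7 (rule 184): 011111010

Answer: 3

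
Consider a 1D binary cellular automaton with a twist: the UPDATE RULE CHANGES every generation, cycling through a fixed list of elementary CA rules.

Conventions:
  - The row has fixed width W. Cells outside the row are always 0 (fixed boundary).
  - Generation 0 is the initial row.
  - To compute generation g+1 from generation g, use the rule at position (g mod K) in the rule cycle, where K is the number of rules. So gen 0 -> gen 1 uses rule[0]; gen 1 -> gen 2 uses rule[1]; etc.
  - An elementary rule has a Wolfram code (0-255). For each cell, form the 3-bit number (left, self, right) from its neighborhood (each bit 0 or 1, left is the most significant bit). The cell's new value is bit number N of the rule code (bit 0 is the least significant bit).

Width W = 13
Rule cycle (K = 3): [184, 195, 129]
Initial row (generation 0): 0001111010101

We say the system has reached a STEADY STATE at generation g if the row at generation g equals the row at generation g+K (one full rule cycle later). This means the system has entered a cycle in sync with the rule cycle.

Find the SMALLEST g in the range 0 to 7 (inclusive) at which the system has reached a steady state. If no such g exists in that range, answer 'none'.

Gen 0: 0001111010101
Gen 1 (rule 184): 0001110101010
Gen 2 (rule 195): 1110110000000
Gen 3 (rule 129): 0100000111111
Gen 4 (rule 184): 0010000111110
Gen 5 (rule 195): 1100111011110
Gen 6 (rule 129): 0000010001100
Gen 7 (rule 184): 0000001001010
Gen 8 (rule 195): 1111110010000
Gen 9 (rule 129): 0111100000111
Gen 10 (rule 184): 0111010000110

Answer: none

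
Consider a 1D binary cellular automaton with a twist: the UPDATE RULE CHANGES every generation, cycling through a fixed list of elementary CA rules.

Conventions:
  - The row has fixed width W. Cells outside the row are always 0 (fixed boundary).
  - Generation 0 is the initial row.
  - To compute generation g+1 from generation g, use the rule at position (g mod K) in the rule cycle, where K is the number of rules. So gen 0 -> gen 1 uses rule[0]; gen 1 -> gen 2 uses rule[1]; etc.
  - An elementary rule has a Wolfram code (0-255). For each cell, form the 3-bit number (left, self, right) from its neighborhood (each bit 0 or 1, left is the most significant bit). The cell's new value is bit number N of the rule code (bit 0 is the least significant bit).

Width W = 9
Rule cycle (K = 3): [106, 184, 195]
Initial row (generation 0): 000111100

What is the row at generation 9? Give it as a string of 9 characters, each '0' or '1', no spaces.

Gen 0: 000111100
Gen 1 (rule 106): 001100100
Gen 2 (rule 184): 001010010
Gen 3 (rule 195): 110000100
Gen 4 (rule 106): 110001000
Gen 5 (rule 184): 101000100
Gen 6 (rule 195): 000011001
Gen 7 (rule 106): 000111010
Gen 8 (rule 184): 000110101
Gen 9 (rule 195): 111010000

Answer: 111010000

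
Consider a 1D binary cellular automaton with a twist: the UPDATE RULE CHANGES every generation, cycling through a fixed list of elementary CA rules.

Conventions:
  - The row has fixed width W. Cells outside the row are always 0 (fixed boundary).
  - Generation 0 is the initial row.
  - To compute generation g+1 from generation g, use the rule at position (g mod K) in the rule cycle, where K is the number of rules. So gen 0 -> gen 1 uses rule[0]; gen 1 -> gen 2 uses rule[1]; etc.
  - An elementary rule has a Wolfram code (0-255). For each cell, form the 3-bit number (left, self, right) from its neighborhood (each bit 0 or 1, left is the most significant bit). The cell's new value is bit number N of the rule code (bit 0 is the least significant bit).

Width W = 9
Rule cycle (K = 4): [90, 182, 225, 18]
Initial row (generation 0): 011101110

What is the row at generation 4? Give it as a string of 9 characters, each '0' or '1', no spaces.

Gen 0: 011101110
Gen 1 (rule 90): 110101011
Gen 2 (rule 182): 001111100
Gen 3 (rule 225): 100111101
Gen 4 (rule 18): 011000000

Answer: 011000000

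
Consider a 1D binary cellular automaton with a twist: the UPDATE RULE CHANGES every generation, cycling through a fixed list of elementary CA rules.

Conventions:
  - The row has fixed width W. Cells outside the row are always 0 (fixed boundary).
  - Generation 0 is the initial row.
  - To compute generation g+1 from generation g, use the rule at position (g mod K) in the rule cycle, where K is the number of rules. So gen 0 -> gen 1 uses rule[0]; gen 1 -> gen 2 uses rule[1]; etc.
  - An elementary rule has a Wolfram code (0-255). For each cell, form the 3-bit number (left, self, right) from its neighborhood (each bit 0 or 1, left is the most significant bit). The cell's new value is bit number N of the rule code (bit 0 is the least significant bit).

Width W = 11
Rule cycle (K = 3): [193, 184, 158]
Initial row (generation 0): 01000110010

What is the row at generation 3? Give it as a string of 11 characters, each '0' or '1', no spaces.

Answer: 00011111100

Derivation:
Gen 0: 01000110010
Gen 1 (rule 193): 00010010000
Gen 2 (rule 184): 00001001000
Gen 3 (rule 158): 00011111100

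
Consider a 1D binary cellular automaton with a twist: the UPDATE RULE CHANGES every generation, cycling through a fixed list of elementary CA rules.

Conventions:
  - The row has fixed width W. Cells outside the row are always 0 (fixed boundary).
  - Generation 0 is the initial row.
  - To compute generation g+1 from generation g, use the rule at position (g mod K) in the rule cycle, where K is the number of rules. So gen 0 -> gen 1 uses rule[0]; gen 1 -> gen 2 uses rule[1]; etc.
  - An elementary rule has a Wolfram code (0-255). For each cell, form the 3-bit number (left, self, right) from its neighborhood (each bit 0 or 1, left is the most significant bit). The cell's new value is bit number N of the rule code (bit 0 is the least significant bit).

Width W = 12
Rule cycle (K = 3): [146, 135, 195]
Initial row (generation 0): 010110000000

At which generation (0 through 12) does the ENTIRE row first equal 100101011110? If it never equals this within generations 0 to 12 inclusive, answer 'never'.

Answer: 7

Derivation:
Gen 0: 010110000000
Gen 1 (rule 146): 100001000000
Gen 2 (rule 135): 101111011111
Gen 3 (rule 195): 000111001111
Gen 4 (rule 146): 001010110110
Gen 5 (rule 135): 111010000000
Gen 6 (rule 195): 011000111111
Gen 7 (rule 146): 100101011110
Gen 8 (rule 135): 101101001100
Gen 9 (rule 195): 000100010101
Gen 10 (rule 146): 001010100000
Gen 11 (rule 135): 111010101111
Gen 12 (rule 195): 011000000111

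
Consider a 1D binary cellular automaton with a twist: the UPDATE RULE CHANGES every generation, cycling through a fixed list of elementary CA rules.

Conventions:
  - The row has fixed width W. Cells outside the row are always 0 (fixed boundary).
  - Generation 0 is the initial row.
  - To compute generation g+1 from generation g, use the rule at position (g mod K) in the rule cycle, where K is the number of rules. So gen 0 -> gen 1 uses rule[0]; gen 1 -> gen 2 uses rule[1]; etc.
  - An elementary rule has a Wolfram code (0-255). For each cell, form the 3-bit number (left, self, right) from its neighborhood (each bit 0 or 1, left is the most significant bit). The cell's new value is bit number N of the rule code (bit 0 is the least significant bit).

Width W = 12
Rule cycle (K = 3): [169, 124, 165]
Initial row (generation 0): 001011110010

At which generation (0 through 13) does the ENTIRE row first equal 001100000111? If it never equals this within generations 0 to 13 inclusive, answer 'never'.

Answer: 3

Derivation:
Gen 0: 001011110010
Gen 1 (rule 169): 100111100000
Gen 2 (rule 124): 110100110000
Gen 3 (rule 165): 001100000111
Gen 4 (rule 169): 101001110110
Gen 5 (rule 124): 111101011111
Gen 6 (rule 165): 011011101110
Gen 7 (rule 169): 010111011100
Gen 8 (rule 124): 011101110110
Gen 9 (rule 165): 001010101000
Gen 10 (rule 169): 100101010011
Gen 11 (rule 124): 110111111011
Gen 12 (rule 165): 001011110100
Gen 13 (rule 169): 100111101001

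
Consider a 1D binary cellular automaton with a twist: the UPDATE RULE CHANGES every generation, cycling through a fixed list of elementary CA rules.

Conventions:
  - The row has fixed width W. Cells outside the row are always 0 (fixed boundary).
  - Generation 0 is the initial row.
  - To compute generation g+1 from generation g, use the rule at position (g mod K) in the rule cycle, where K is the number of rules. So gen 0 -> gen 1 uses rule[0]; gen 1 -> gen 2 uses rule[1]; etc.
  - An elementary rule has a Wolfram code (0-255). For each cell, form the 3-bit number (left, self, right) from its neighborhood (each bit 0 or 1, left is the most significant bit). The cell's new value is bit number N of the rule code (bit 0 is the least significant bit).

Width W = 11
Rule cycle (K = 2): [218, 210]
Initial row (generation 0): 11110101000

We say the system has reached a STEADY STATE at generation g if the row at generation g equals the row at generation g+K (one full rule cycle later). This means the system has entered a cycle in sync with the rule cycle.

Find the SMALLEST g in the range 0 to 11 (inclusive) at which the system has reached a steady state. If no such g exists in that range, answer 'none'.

Gen 0: 11110101000
Gen 1 (rule 218): 11110000100
Gen 2 (rule 210): 01111001010
Gen 3 (rule 218): 11111110001
Gen 4 (rule 210): 01111111010
Gen 5 (rule 218): 11111111001
Gen 6 (rule 210): 01111111110
Gen 7 (rule 218): 11111111111
Gen 8 (rule 210): 01111111111
Gen 9 (rule 218): 11111111111
Gen 10 (rule 210): 01111111111
Gen 11 (rule 218): 11111111111
Gen 12 (rule 210): 01111111111
Gen 13 (rule 218): 11111111111

Answer: 7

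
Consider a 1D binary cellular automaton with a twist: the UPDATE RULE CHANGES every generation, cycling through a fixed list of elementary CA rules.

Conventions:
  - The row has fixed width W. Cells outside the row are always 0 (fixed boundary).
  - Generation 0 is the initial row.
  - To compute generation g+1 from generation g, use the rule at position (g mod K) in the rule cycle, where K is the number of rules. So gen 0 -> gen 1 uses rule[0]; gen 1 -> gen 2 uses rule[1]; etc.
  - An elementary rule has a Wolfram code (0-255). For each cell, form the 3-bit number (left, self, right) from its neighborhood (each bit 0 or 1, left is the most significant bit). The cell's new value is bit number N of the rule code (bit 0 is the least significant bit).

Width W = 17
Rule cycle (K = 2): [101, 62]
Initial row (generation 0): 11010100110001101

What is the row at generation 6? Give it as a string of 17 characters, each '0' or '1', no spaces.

Gen 0: 11010100110001101
Gen 1 (rule 101): 01111100010100111
Gen 2 (rule 62): 11000010111111100
Gen 3 (rule 101): 01011011000000101
Gen 4 (rule 62): 11110110100001111
Gen 5 (rule 101): 00011011101100001
Gen 6 (rule 62): 00110110011010011

Answer: 00110110011010011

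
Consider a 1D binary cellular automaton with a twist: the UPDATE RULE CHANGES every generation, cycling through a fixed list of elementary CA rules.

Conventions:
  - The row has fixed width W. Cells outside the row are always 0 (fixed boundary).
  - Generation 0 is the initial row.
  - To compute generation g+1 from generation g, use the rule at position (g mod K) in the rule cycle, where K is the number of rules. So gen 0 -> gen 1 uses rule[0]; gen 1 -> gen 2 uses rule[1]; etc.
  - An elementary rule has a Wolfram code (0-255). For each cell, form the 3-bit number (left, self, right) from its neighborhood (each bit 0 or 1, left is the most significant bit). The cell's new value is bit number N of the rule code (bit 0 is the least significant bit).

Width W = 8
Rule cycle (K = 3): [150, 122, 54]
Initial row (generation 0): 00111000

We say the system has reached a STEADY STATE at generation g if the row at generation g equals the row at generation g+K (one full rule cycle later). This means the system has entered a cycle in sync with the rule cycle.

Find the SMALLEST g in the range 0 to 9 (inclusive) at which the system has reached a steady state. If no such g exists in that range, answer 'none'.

Answer: 4

Derivation:
Gen 0: 00111000
Gen 1 (rule 150): 01010100
Gen 2 (rule 122): 10101010
Gen 3 (rule 54): 11111111
Gen 4 (rule 150): 01111110
Gen 5 (rule 122): 11000011
Gen 6 (rule 54): 00100100
Gen 7 (rule 150): 01111110
Gen 8 (rule 122): 11000011
Gen 9 (rule 54): 00100100
Gen 10 (rule 150): 01111110
Gen 11 (rule 122): 11000011
Gen 12 (rule 54): 00100100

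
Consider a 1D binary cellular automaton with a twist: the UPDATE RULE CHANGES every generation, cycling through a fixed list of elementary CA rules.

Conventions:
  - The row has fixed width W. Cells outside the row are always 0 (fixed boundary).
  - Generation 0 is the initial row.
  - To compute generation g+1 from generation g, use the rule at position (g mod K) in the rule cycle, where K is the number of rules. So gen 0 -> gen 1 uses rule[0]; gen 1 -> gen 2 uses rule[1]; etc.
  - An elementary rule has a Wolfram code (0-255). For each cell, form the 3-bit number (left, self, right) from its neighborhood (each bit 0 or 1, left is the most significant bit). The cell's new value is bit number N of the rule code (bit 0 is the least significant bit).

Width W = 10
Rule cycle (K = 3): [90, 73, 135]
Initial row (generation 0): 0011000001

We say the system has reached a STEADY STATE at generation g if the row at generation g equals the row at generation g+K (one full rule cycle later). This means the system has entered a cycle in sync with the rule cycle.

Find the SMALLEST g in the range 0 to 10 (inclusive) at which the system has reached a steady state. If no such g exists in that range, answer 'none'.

Gen 0: 0011000001
Gen 1 (rule 90): 0111100010
Gen 2 (rule 73): 0100101000
Gen 3 (rule 135): 1101101011
Gen 4 (rule 90): 1101100011
Gen 5 (rule 73): 1101101011
Gen 6 (rule 135): 0000001000
Gen 7 (rule 90): 0000010100
Gen 8 (rule 73): 1111000001
Gen 9 (rule 135): 0110011111
Gen 10 (rule 90): 1111110001
Gen 11 (rule 73): 1000010100
Gen 12 (rule 135): 1011110101
Gen 13 (rule 90): 0010010000

Answer: none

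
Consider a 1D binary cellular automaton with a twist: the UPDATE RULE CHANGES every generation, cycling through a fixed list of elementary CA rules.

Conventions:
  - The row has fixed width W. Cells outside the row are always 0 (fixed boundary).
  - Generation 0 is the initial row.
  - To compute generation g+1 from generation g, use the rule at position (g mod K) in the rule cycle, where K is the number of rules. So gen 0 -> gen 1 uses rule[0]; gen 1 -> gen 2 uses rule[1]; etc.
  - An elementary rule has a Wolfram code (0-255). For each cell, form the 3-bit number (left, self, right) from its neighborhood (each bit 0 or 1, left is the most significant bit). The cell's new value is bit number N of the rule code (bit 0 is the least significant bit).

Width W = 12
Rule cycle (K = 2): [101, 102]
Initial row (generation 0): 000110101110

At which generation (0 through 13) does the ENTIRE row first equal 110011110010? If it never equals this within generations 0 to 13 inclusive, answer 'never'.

Gen 0: 000110101110
Gen 1 (rule 101): 110011110010
Gen 2 (rule 102): 010100010110
Gen 3 (rule 101): 011101011010
Gen 4 (rule 102): 100111101110
Gen 5 (rule 101): 100000110010
Gen 6 (rule 102): 100001010110
Gen 7 (rule 101): 101101111010
Gen 8 (rule 102): 110110001110
Gen 9 (rule 101): 011010100010
Gen 10 (rule 102): 101111100110
Gen 11 (rule 101): 110000100010
Gen 12 (rule 102): 010001100110
Gen 13 (rule 101): 010100100010

Answer: 1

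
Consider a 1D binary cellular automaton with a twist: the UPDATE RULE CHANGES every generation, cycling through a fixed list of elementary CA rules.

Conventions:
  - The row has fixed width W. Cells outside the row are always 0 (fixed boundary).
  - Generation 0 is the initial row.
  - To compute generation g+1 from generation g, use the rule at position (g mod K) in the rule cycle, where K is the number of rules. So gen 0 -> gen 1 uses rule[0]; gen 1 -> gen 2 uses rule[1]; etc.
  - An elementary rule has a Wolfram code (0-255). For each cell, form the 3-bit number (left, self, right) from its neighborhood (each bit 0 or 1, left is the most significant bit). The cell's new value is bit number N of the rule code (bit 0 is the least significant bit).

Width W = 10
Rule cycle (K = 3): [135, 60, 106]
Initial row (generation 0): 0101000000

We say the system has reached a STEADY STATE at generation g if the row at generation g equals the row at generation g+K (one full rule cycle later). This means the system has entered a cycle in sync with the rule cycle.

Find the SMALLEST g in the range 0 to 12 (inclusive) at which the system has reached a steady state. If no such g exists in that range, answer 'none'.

Answer: none

Derivation:
Gen 0: 0101000000
Gen 1 (rule 135): 1101011111
Gen 2 (rule 60): 1011110000
Gen 3 (rule 106): 0110010000
Gen 4 (rule 135): 1000110111
Gen 5 (rule 60): 1100101100
Gen 6 (rule 106): 1101011100
Gen 7 (rule 135): 0001001001
Gen 8 (rule 60): 0001101101
Gen 9 (rule 106): 0011111110
Gen 10 (rule 135): 1101111100
Gen 11 (rule 60): 1011000010
Gen 12 (rule 106): 0111000100
Gen 13 (rule 135): 1010011101
Gen 14 (rule 60): 1111010011
Gen 15 (rule 106): 1001100111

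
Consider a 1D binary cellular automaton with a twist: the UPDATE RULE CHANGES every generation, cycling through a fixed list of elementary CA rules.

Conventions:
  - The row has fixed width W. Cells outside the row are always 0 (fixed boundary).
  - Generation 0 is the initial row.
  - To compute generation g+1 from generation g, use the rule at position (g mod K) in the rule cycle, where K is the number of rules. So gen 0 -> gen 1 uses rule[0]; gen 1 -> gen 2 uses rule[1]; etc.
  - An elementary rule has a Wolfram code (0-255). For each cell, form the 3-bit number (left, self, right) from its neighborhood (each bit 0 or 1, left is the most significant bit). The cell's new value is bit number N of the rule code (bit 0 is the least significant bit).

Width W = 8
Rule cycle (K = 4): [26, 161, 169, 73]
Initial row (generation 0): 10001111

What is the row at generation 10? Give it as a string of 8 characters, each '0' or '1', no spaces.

Gen 0: 10001111
Gen 1 (rule 26): 01011000
Gen 2 (rule 161): 00100011
Gen 3 (rule 169): 10001010
Gen 4 (rule 73): 00100000
Gen 5 (rule 26): 01010000
Gen 6 (rule 161): 00100111
Gen 7 (rule 169): 10000110
Gen 8 (rule 73): 00110110
Gen 9 (rule 26): 01100101
Gen 10 (rule 161): 00000010

Answer: 00000010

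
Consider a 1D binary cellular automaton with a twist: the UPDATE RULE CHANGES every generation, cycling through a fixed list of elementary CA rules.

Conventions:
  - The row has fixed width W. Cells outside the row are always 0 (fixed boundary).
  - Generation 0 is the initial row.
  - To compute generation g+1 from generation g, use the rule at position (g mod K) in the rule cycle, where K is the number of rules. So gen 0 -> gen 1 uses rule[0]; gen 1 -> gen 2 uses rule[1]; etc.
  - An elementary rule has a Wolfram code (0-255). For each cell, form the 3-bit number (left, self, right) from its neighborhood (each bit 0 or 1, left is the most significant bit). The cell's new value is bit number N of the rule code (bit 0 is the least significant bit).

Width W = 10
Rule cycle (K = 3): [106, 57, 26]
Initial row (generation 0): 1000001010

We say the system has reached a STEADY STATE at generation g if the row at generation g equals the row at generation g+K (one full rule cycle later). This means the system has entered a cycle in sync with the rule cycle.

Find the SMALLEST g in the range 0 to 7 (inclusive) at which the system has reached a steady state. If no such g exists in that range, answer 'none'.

Answer: 3

Derivation:
Gen 0: 1000001010
Gen 1 (rule 106): 0000010100
Gen 2 (rule 57): 1111001011
Gen 3 (rule 26): 1000110010
Gen 4 (rule 106): 0001110100
Gen 5 (rule 57): 1101001011
Gen 6 (rule 26): 1000110010
Gen 7 (rule 106): 0001110100
Gen 8 (rule 57): 1101001011
Gen 9 (rule 26): 1000110010
Gen 10 (rule 106): 0001110100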